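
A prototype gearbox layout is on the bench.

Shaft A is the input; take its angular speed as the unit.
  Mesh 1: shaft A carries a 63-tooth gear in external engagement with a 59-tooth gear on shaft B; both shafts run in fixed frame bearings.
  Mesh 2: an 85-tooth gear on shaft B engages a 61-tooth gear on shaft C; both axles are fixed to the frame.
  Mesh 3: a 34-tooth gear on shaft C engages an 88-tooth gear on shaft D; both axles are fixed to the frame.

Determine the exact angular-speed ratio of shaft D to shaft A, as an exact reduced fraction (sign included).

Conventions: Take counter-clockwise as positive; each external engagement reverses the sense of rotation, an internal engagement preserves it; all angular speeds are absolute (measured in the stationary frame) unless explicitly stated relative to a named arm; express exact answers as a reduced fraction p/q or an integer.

class = fixed-axis compound train [3 meshes; 3 ratios multiply, 3 sense flips]
mesh 1 [63T→59T]: running ratio 63/59, sense −
mesh 2 [85T→61T]: running ratio 5355/3599, sense +
mesh 3 [34T→88T]: running ratio 91035/158356, sense −
ω_out/ω_in = -91035/158356

-91035/158356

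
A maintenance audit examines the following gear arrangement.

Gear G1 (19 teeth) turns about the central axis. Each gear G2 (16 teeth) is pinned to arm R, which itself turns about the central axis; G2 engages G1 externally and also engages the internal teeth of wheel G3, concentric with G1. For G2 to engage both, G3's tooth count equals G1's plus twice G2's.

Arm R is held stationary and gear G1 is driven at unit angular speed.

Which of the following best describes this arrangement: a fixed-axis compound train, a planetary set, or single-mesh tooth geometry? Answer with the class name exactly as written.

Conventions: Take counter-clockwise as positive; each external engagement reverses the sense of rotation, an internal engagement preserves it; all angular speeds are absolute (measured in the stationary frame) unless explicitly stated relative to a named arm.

planetary set

recognized (axles ride arm R): planetary set, 19/16/51 teeth
classification: planetary set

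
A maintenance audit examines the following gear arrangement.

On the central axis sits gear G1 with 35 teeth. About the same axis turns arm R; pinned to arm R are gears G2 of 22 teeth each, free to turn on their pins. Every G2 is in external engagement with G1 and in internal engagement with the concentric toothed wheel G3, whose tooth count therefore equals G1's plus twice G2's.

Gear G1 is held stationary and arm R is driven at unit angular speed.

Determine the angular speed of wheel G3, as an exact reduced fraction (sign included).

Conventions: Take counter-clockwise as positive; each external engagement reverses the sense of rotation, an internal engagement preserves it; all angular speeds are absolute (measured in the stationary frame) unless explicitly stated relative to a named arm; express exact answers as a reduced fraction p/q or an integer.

114/79

topology: planetary set — G1 35T / G2 22T / G3 79T, arm = carrier (Willis)
ring teeth: 35 + 2·22 = 79
35(ω_sun−ω_arm) = −79(ω_ring−ω_arm),  ω_sun = 0, ω_arm = 1
ω_ring = 1 − (35/79)(0−1) = 114/79
exact speed ratio = 114/79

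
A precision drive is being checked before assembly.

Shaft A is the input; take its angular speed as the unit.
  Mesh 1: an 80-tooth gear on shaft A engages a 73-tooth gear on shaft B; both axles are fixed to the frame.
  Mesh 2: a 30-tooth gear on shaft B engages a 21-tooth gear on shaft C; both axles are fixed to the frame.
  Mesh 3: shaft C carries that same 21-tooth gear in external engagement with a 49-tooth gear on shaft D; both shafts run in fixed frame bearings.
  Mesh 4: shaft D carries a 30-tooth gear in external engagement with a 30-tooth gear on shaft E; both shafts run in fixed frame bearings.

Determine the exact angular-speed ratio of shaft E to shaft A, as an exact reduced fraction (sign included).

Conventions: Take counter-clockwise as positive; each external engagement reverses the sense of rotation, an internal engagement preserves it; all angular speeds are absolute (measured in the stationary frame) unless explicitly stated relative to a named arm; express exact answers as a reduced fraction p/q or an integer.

class = fixed-axis compound train [4 meshes; 4 ratios multiply, 4 sense flips]
mesh 1 [80T→73T]: running ratio 80/73, sense −
mesh 2 [30T→21T]: running ratio 800/511, sense +
mesh 3 [21T→49T]: running ratio 2400/3577, sense −
mesh 4 [30T→30T]: running ratio 2400/3577, sense +
ω_out/ω_in = 2400/3577

2400/3577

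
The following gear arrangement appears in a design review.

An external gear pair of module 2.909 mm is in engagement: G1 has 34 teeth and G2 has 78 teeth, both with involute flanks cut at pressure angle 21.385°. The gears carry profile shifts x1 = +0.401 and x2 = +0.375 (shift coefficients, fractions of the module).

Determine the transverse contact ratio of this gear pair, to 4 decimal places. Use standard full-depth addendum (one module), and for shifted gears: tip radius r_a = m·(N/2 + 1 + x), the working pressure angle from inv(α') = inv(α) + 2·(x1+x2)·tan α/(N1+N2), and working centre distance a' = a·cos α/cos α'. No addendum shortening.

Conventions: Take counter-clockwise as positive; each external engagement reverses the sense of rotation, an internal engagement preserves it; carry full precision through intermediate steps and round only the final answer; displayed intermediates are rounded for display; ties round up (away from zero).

1.5882

class = single-mesh tooth geometry [involute pair 34T × 78T, m = 2.909]
base radii: r_b1 = 46.048226, r_b2 = 105.640047
tip radii: r_a1 = 53.528509, r_a2 = 117.450875
inv(α') = inv(21.385°) + 2·(+0.401+0.375)·tan α/(34+78) = 0.02378145  ⇒  α' = 23.23030°
a' = a·cos α / cos α' = 162.9040·cos 21.385°/cos 23.23030° = 165.071102
action lengths: √(r_a1²−r_b1²) = 27.292164, √(r_a2²−r_b2²) = 51.331165
base pitch p_b = π·m·cos α = 8.509692
CR = (27.292164 + 51.331165 − 165.071102·sin 23.23030°)/8.509692 = 1.588151
contact ratio ≈ 1.5882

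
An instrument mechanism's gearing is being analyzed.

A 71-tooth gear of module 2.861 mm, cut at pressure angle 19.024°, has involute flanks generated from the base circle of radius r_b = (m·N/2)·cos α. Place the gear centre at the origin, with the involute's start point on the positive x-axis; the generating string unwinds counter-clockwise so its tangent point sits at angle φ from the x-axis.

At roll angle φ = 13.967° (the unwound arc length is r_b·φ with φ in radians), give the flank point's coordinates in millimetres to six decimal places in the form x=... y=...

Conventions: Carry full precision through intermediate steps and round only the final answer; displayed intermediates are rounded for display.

x=98.828852 y=0.460883

single-mesh involute tooth geometry (71T wheel at module 2.861)
pitch radius r_p = m·N/2 = 2.861·71/2 = 101.565500
base radius r_b = r_p·cos α = 101.565500·cos 19.024° = 96.018208
roll angle φ = 13.967° = 0.24377014 rad
x = r_b·(cos φ + φ·sin φ) = 98.828852
y = r_b·(sin φ − φ·cos φ) = 0.460883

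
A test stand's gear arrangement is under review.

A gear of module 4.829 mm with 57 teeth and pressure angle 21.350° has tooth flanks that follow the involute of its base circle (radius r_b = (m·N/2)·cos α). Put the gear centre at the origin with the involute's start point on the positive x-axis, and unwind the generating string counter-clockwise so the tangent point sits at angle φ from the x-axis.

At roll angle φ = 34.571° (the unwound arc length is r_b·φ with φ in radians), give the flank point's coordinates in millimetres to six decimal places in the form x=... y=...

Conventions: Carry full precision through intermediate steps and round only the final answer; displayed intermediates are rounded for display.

x=149.433814 y=9.048540

class = single-mesh tooth geometry [base-circle involute, m = 4.829, 57T]
pitch radius r_p = m·N/2 = 4.829·57/2 = 137.626500
base radius r_b = r_p·cos α = 137.626500·cos 21.350° = 128.181727
roll angle φ = 34.571° = 0.60337778 rad
x = r_b·(cos φ + φ·sin φ) = 149.433814
y = r_b·(sin φ − φ·cos φ) = 9.048540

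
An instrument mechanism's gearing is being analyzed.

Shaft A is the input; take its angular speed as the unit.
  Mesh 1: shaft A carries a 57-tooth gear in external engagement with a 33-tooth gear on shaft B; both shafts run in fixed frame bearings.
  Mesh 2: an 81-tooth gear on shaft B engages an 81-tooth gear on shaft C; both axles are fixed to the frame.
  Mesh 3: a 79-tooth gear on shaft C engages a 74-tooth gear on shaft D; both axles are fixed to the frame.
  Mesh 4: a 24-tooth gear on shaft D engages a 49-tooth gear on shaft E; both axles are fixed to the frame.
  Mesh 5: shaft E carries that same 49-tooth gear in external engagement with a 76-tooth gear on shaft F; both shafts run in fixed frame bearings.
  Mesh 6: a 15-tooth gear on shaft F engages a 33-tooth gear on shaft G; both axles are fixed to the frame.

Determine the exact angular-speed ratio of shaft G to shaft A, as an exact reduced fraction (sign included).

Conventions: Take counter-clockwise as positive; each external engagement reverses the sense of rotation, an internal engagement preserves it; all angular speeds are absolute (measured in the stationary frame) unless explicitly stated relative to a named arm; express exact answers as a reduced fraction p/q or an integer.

1185/4477

class = fixed-axis compound train [6 meshes; 6 ratios multiply, 6 sense flips]
mesh 1 [57T→33T]: running ratio 19/11, sense −
mesh 2 [81T→81T]: running ratio 19/11, sense +
mesh 3 [79T→74T]: running ratio 1501/814, sense −
mesh 4 [24T→49T]: running ratio 18012/19943, sense +
mesh 5 [49T→76T]: running ratio 237/407, sense −
mesh 6 [15T→33T]: running ratio 1185/4477, sense +
ω_out/ω_in = 1185/4477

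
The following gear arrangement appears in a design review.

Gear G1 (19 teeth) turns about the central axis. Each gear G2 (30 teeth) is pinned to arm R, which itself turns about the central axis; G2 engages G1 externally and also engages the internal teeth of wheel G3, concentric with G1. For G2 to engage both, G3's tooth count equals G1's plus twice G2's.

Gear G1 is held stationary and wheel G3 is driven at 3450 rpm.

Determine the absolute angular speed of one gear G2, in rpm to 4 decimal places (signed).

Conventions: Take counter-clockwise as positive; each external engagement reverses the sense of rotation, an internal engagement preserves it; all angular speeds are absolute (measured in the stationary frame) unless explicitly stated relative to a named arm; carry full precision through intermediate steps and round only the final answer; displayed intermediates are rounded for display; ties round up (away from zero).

+4542.5000 rpm

planetary set (19T centre, 30T on arm, 79T internal) — Willis relation
normalise by the input: solve with ω_ring = 1, then scale by 3450 rpm
ring teeth: 19 + 2·30 = 79
19(ω_sun−ω_arm) = −79(ω_ring−ω_arm),  ω_sun = 0, ω_ring = 1
19(0−ω_arm) = −79(1−ω_arm)  ⇒  98·ω_arm = 79  ⇒  ω_arm = 79/98
sun–planet mesh: 19·(0−79/98) = −30·(ω_p−ω_arm)  ⇒  ω_p−ω_arm = 1501/2940
ω_p = 79/98 + 1501/2940 = 79/60
scale: ω_p = 79/60 × 3450 rpm = +4542.5000 rpm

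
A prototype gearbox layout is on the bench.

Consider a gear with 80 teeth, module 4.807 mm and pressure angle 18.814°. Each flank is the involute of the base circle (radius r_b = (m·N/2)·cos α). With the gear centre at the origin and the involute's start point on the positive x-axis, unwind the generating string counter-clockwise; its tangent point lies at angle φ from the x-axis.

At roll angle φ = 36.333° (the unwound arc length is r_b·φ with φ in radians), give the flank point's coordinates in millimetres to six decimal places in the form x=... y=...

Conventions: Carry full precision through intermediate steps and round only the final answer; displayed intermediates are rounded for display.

x=215.003466 y=14.857175

recognized (one wheel, involute flank): single-mesh tooth geometry, m = 4.807, N = 80
pitch radius r_p = m·N/2 = 4.807·80/2 = 192.280000
base radius r_b = r_p·cos α = 192.280000·cos 18.814° = 182.006573
roll angle φ = 36.333° = 0.63413048 rad
x = r_b·(cos φ + φ·sin φ) = 215.003466
y = r_b·(sin φ − φ·cos φ) = 14.857175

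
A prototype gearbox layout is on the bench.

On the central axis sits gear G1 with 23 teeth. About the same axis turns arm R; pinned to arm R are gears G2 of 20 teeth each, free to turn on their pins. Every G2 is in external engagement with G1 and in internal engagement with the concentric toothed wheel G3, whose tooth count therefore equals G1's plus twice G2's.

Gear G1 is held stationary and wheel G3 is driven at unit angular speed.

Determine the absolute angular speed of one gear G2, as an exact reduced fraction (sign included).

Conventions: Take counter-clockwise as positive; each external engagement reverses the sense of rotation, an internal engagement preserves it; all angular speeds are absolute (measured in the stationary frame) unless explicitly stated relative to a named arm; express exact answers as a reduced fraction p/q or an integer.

63/40

planetary set (23T centre, 20T on arm, 63T internal) — Willis relation
ring teeth: 23 + 2·20 = 63
23(ω_sun−ω_arm) = −63(ω_ring−ω_arm),  ω_sun = 0, ω_ring = 1
23(0−ω_arm) = −63(1−ω_arm)  ⇒  86·ω_arm = 63  ⇒  ω_arm = 63/86
sun–planet mesh: 23·(0−63/86) = −20·(ω_p−ω_arm)  ⇒  ω_p−ω_arm = 1449/1720
ω_p = 63/86 + 1449/1720 = 63/40
exact speed ratio = 63/40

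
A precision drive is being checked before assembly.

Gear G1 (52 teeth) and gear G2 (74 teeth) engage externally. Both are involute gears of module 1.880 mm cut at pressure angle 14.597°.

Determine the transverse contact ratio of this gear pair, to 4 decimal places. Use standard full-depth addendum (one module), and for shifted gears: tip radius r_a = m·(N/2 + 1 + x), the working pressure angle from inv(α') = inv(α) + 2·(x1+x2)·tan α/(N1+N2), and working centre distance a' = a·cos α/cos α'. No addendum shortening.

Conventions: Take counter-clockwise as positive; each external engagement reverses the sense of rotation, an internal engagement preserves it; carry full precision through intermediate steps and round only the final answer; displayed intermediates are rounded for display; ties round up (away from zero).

2.1852

class = single-mesh tooth geometry [involute pair 52T × 74T, m = 1.880]
base radii: r_b1 = 47.302269, r_b2 = 67.314768
tip radii: r_a1 = 50.760000, r_a2 = 71.440000
no profile shift: α' = α, a' = a
action lengths: √(r_a1²−r_b1²) = 18.413933, √(r_a2²−r_b2²) = 23.924791
base pitch p_b = π·m·cos α = 5.715556
CR = (18.413933 + 23.924791 − 118.440000·sin 14.59700°)/5.715556 = 2.185199
contact ratio ≈ 2.1852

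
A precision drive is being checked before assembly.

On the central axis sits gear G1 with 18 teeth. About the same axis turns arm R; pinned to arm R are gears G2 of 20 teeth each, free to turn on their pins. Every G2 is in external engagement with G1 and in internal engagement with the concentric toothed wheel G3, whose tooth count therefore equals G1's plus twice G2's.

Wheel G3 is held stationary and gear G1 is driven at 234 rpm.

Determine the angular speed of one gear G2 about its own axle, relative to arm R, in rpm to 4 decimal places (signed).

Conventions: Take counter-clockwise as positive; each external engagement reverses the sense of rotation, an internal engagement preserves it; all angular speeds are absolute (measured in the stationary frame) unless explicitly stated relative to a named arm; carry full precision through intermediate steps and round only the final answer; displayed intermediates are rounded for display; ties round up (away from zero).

planetary set (18T centre, 20T on arm, 58T internal) — Willis relation
normalise by the input: solve with ω_sun = 1, then scale by 234 rpm
ring teeth: 18 + 2·20 = 58
18(ω_sun−ω_arm) = −58(ω_ring−ω_arm),  ω_ring = 0, ω_sun = 1
18(1−ω_arm) = −58(0−ω_arm)  ⇒  76·ω_arm = 18  ⇒  ω_arm = 9/38
sun–planet mesh: 18·(1−9/38) = −20·(ω_p−ω_arm)  ⇒  ω_p−ω_arm = -261/380
scale: ω_p−ω_arm = -261/380 × 234 rpm = -160.7211 rpm

-160.7211 rpm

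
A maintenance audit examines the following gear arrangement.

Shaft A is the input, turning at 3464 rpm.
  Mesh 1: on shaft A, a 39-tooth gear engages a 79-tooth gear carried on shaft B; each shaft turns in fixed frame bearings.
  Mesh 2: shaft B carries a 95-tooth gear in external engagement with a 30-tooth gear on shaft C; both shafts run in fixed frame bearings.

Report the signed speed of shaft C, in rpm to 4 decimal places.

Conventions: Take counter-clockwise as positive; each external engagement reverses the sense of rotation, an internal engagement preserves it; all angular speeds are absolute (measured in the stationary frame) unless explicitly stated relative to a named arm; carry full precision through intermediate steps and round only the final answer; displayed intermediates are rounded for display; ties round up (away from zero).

topology: fixed-axis compound train — 2 meshes, A→C
mesh 1 [39T→79T]: ω = 3464.0000×39/79 = 1710.0759 rpm, sense flips to −
mesh 2 [95T→30T]: ω = 1710.0759×95/30 = 5415.2405 rpm, sense flips to +
signed output speed = +5415.2405 rpm

+5415.2405 rpm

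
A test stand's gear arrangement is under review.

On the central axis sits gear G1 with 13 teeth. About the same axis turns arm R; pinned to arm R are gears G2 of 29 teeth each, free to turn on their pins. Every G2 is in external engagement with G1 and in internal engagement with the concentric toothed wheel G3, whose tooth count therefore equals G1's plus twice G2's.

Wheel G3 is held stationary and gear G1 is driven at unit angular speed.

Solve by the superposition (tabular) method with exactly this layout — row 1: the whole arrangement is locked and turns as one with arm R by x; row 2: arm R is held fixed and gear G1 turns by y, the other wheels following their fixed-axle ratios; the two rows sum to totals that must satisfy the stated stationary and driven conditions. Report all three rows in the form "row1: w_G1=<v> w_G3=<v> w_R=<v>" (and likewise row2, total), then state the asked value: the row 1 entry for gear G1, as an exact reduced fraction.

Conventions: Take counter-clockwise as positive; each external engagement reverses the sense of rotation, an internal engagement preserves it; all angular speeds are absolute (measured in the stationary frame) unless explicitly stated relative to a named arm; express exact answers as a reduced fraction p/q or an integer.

recognized (axles ride arm R): planetary set, 13/29/71 teeth
superposition row 1 [locked train]: every member turns x
row 2 — arm fixed, fixed-axis ratios: sun y, ring −(13/71)·y, arm 0
boundary: total ω_ring = x − (13/71)·y = 0 and total ω_sun = x + y = 1  ⇒  y = 71/84, x = 13/84
row 2 ring = −(13/71)·71/84 = -13/84
totals (row 1 + row 2): sun 13/84 + 71/84 = 1, ring 13/84 + (-13/84) = 0, arm 13/84 + 0 = 13/84
asked cell (row1, sun) = 13/84

row1: w_G1=13/84 w_G3=13/84 w_R=13/84
row2: w_G1=71/84 w_G3=-13/84 w_R=0
total: w_G1=1 w_G3=0 w_R=13/84
asked value: 13/84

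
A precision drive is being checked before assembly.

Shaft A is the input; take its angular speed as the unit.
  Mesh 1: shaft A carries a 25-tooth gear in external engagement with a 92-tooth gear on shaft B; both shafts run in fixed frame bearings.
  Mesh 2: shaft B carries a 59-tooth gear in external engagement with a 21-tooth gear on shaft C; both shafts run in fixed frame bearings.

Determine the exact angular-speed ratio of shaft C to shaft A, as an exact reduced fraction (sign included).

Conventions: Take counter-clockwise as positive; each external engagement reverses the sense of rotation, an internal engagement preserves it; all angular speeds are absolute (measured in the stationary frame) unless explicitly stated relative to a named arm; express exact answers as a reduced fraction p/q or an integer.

class = fixed-axis compound train [2 meshes; 2 ratios multiply, 2 sense flips]
mesh 1 [25T→92T]: running ratio 25/92, sense −
mesh 2 [59T→21T]: running ratio 1475/1932, sense +
ω_out/ω_in = 1475/1932

1475/1932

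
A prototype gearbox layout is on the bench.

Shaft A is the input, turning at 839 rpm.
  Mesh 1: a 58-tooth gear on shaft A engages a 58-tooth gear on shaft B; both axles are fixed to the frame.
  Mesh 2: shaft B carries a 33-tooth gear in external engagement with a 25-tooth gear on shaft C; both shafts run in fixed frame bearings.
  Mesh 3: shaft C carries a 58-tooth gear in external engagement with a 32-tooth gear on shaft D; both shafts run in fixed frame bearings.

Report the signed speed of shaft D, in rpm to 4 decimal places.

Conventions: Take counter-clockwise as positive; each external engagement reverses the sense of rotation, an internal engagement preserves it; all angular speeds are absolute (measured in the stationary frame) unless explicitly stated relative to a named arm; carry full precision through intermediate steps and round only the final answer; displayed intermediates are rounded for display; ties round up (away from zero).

recognized (4 fixed axles, 3 meshes): fixed-axis compound train
mesh 1 [58T→58T]: ω = 839.0000×58/58 = 839.0000 rpm, sense flips to −
mesh 2 [33T→25T]: ω = 839.0000×33/25 = 1107.4800 rpm, sense flips to +
mesh 3 [58T→32T]: ω = 1107.4800×58/32 = 2007.3075 rpm, sense flips to −
signed output speed = -2007.3075 rpm

-2007.3075 rpm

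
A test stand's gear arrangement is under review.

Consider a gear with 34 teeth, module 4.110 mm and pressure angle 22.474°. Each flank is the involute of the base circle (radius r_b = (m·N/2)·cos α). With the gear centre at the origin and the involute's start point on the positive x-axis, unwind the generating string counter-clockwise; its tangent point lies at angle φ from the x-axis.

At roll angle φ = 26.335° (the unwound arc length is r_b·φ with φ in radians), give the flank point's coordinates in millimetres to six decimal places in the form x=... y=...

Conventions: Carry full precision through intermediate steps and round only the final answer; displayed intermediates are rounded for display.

class = single-mesh tooth geometry [base-circle involute, m = 4.110, 34T]
pitch radius r_p = m·N/2 = 4.110·34/2 = 69.870000
base radius r_b = r_p·cos α = 69.870000·cos 22.474° = 64.563590
roll angle φ = 26.335° = 0.45963246 rad
x = r_b·(cos φ + φ·sin φ) = 71.027514
y = r_b·(sin φ − φ·cos φ) = 2.045953

x=71.027514 y=2.045953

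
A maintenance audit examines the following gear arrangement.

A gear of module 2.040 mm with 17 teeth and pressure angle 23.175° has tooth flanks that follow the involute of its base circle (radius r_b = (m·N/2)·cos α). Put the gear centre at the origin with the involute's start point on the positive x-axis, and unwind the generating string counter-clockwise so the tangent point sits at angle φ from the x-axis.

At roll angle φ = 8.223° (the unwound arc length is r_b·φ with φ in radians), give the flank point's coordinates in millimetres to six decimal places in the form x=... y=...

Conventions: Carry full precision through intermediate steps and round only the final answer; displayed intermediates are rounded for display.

class = single-mesh tooth geometry [base-circle involute, m = 2.040, 17T]
pitch radius r_p = m·N/2 = 2.040·17/2 = 17.340000
base radius r_b = r_p·cos α = 17.340000·cos 23.175° = 15.940786
roll angle φ = 8.223° = 0.14351842 rad
x = r_b·(cos φ + φ·sin φ) = 16.104112
y = r_b·(sin φ − φ·cos φ) = 0.015675

x=16.104112 y=0.015675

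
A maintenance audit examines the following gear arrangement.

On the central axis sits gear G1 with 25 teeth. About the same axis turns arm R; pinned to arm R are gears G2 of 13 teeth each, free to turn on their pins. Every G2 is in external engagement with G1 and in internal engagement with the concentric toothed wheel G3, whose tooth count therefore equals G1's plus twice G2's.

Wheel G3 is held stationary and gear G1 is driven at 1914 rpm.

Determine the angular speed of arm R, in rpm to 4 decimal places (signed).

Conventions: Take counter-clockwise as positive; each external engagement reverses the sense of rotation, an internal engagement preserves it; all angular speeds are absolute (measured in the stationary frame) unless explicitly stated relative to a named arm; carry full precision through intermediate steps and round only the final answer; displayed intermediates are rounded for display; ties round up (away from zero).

planetary set (25T centre, 13T on arm, 51T internal) — Willis relation
normalise by the input: solve with ω_sun = 1, then scale by 1914 rpm
ring teeth: 25 + 2·13 = 51
25(ω_sun−ω_arm) = −51(ω_ring−ω_arm),  ω_ring = 0, ω_sun = 1
25(1−ω_arm) = −51(0−ω_arm)  ⇒  76·ω_arm = 25  ⇒  ω_arm = 25/76
scale: ω_arm = 25/76 × 1914 rpm = +629.6053 rpm

+629.6053 rpm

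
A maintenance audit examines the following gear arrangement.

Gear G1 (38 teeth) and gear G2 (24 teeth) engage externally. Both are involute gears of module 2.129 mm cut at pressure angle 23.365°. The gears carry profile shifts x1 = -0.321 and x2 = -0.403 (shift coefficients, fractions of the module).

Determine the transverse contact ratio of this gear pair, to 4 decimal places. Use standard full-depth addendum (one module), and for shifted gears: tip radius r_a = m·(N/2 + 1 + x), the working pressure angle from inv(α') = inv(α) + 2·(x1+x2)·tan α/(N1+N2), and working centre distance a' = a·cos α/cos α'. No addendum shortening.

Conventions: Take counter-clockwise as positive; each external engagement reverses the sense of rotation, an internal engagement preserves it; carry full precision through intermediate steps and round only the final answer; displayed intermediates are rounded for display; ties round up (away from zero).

1.7535

class = single-mesh tooth geometry [involute pair 38T × 24T, m = 2.129]
base radii: r_b1 = 37.133899, r_b2 = 23.452989
tip radii: r_a1 = 41.896591, r_a2 = 26.819013
inv(α') = inv(23.365°) + 2·(-0.321-0.403)·tan α/(38+24) = 0.01412779  ⇒  α' = 19.65781°
a' = a·cos α / cos α' = 65.9990·cos 23.365°/cos 19.65781° = 64.336515
action lengths: √(r_a1²−r_b1²) = 19.400976, √(r_a2²−r_b2²) = 13.008335
base pitch p_b = π·m·cos α = 6.139978
CR = (19.400976 + 13.008335 − 64.336515·sin 19.65781°)/6.139978 = 1.753489
contact ratio ≈ 1.7535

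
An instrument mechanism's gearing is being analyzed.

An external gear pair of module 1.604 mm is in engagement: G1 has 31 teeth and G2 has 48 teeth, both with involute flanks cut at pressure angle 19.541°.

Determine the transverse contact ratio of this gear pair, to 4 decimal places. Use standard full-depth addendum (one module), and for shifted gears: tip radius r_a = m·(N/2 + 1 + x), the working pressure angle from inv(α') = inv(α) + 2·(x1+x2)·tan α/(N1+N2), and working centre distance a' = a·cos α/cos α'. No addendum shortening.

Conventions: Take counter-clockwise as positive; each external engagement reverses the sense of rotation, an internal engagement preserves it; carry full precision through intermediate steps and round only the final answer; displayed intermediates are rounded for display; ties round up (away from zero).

1.7267

recognized (one external pair, fixed centres): single-mesh tooth geometry, m = 1.604, N1 = 31, N2 = 48
base radii: r_b1 = 23.430008, r_b2 = 36.278722
tip radii: r_a1 = 26.466000, r_a2 = 40.100000
no profile shift: α' = α, a' = a
action lengths: √(r_a1²−r_b1²) = 12.307879, √(r_a2²−r_b2²) = 17.084037
base pitch p_b = π·m·cos α = 4.748874
CR = (12.307879 + 17.084037 − 63.358000·sin 19.54100°)/4.748874 = 1.726693
contact ratio ≈ 1.7267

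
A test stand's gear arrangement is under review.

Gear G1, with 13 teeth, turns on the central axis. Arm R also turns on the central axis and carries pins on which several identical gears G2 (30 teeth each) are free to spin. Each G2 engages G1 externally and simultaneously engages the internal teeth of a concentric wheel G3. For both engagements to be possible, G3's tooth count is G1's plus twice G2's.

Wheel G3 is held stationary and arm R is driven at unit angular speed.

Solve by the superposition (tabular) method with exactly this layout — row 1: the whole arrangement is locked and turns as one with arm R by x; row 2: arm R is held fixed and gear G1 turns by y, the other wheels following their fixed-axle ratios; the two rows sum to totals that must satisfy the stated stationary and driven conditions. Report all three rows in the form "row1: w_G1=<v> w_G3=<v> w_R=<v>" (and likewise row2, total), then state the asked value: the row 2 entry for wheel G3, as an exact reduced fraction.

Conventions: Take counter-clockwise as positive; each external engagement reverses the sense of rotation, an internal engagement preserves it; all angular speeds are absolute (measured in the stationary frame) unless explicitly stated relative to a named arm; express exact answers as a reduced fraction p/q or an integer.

row1: w_G1=1 w_G3=1 w_R=1
row2: w_G1=73/13 w_G3=-1 w_R=0
total: w_G1=86/13 w_G3=0 w_R=1
asked value: -1

recognized (axles ride arm R): planetary set, 13/30/73 teeth
row 1 — lock + rotate with arm: ω_sun = ω_ring = ω_arm = x
row 2 — arm fixed, fixed-axis ratios: sun y, ring −(13/73)·y, arm 0
boundary: total ω_ring = x − (13/73)·y = 0 and total ω_arm = x = 1  ⇒  y = 73/13, x = 1
row 2 ring = −(13/73)·73/13 = -1
totals (row 1 + row 2): sun 1 + 73/13 = 86/13, ring 1 + (-1) = 0, arm 1 + 0 = 1
asked cell (row2, ring) = -1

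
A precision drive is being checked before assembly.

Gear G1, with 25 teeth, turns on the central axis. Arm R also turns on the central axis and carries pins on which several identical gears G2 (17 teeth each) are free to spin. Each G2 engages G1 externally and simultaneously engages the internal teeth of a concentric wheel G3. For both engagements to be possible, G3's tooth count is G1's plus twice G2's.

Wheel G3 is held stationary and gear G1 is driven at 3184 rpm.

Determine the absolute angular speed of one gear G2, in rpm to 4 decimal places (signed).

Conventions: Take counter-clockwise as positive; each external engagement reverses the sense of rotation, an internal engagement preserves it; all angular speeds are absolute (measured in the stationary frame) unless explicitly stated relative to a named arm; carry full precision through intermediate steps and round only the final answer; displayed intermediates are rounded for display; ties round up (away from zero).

topology: planetary set — G1 25T / G2 17T / G3 59T, arm = carrier (Willis)
normalise by the input: solve with ω_sun = 1, then scale by 3184 rpm
ring teeth: 25 + 2·17 = 59
25(ω_sun−ω_arm) = −59(ω_ring−ω_arm),  ω_ring = 0, ω_sun = 1
25(1−ω_arm) = −59(0−ω_arm)  ⇒  84·ω_arm = 25  ⇒  ω_arm = 25/84
sun–planet mesh: 25·(1−25/84) = −17·(ω_p−ω_arm)  ⇒  ω_p−ω_arm = -1475/1428
ω_p = 25/84 − 1475/1428 = -25/34
scale: ω_p = -25/34 × 3184 rpm = -2341.1765 rpm

-2341.1765 rpm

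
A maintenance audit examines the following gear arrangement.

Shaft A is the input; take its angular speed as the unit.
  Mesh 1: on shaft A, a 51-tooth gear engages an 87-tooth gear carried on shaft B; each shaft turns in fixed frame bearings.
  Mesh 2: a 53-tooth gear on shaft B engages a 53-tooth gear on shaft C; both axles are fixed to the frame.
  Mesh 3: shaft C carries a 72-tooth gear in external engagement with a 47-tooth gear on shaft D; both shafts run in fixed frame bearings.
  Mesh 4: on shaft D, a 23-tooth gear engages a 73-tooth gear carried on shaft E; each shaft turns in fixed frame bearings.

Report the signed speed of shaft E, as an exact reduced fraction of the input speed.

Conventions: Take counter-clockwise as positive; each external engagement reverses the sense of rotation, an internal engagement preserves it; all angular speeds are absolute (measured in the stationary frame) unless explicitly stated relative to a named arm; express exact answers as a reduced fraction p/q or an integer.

4-mesh fixed-axis compound train (all bearings frame-fixed)
mesh 1 [51T→87T]: |ω|/ω_in = 1×51/87 = 17/29, sense flips to −
mesh 2 [53T→53T]: |ω|/ω_in = (17/29)×53/53 = 17/29, sense flips to +
mesh 3 [72T→47T]: |ω|/ω_in = (17/29)×72/47 = 1224/1363, sense flips to −
mesh 4 [23T→73T]: |ω|/ω_in = (1224/1363)×23/73 = 28152/99499, sense flips to +
signed output speed (× input speed) = 28152/99499

28152/99499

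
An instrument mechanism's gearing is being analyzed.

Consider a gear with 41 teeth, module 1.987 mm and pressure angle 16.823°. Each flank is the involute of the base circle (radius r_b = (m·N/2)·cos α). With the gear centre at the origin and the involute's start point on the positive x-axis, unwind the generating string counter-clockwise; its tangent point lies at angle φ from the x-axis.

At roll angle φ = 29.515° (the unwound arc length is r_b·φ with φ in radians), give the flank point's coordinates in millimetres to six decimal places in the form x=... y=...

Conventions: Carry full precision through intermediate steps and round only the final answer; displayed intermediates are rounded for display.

x=43.825355 y=1.729922

topology: single-mesh involute geometry — m = 1.987, N = 41
pitch radius r_p = m·N/2 = 1.987·41/2 = 40.733500
base radius r_b = r_p·cos α = 40.733500·cos 16.823° = 38.990245
roll angle φ = 29.515° = 0.51513393 rad
x = r_b·(cos φ + φ·sin φ) = 43.825355
y = r_b·(sin φ − φ·cos φ) = 1.729922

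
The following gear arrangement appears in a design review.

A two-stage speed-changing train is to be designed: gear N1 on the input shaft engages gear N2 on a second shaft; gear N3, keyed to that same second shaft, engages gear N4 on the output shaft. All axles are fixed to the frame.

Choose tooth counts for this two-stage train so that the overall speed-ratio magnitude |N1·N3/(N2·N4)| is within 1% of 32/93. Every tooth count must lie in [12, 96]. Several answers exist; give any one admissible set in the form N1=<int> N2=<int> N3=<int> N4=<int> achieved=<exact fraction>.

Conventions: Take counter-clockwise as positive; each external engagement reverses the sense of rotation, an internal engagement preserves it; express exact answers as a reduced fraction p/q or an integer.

2-stage fixed-axis compound train for ratio 32/93
target = 32/93 in lowest terms: an exact hit needs N1·N3 = k·32 and N2·N4 = k·93 for one integer k, every count in [12, 96]; additionally prefer no 1:1 stage (N1 ≠ N2, N3 ≠ N4)
k = 1…5: no 1:1-free in-range split of k·32 and k·93 into factor pairs; take k = 6
k = 6: N1·N3 = 192 = 12·16, N2·N4 = 558 = 18·31
achieved = 12·16/(18·31) = 32/93; |achieved − target| = 0 ≤ 8/2325 ✓

N1=12 N2=18 N3=16 N4=31 achieved=32/93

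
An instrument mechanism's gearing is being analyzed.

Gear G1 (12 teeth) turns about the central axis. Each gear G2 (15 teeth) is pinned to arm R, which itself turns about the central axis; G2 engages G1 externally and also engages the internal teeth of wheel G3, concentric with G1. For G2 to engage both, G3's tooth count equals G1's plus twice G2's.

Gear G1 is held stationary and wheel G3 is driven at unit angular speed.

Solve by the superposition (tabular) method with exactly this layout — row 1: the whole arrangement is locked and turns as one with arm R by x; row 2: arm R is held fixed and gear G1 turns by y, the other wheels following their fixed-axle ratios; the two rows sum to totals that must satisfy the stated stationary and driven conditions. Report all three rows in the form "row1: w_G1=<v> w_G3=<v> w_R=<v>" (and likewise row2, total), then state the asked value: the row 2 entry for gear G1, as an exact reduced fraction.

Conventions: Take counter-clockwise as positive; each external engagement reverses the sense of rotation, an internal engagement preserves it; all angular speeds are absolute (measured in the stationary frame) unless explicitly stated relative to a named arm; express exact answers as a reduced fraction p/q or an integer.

recognized (axles ride arm R): planetary set, 12/15/42 teeth
row 1 (train locked, turned with arm): all members turn x
row 2: sun turns y, ring = −(12/42)·y, arm 0
boundary: total ω_sun = x + y = 0 and total ω_ring = x − (12/42)·y = 1  ⇒  y = -7/9, x = 7/9
row 2 ring = −(12/42)·(-7/9) = 2/9
totals (row 1 + row 2): sun 7/9 + (-7/9) = 0, ring 7/9 + 2/9 = 1, arm 7/9 + 0 = 7/9
asked cell (row2, sun) = -7/9

row1: w_G1=7/9 w_G3=7/9 w_R=7/9
row2: w_G1=-7/9 w_G3=2/9 w_R=0
total: w_G1=0 w_G3=1 w_R=7/9
asked value: -7/9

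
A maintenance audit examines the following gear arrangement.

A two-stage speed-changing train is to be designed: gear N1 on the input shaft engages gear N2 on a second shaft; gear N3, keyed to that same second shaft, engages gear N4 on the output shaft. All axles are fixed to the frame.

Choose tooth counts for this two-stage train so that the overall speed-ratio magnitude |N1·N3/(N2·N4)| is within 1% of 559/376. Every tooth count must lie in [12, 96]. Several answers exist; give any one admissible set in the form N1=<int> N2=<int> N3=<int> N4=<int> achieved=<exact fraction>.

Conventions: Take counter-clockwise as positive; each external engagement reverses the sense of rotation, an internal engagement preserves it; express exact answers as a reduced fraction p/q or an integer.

topology: fixed-axis compound train — 2 stages, target 559/376
target = 559/376 in lowest terms: an exact hit needs N1·N3 = k·559 and N2·N4 = k·376 for one integer k, every count in [12, 96]; additionally prefer no 1:1 stage (N1 ≠ N2, N3 ≠ N4)
k = 1: no 1:1-free in-range split of k·559 and k·376 into factor pairs; take k = 2
k = 2: N1·N3 = 1118 = 13·86, N2·N4 = 752 = 16·47
achieved = 13·86/(16·47) = 559/376; |achieved − target| = 0 ≤ 559/37600 ✓

N1=13 N2=16 N3=86 N4=47 achieved=559/376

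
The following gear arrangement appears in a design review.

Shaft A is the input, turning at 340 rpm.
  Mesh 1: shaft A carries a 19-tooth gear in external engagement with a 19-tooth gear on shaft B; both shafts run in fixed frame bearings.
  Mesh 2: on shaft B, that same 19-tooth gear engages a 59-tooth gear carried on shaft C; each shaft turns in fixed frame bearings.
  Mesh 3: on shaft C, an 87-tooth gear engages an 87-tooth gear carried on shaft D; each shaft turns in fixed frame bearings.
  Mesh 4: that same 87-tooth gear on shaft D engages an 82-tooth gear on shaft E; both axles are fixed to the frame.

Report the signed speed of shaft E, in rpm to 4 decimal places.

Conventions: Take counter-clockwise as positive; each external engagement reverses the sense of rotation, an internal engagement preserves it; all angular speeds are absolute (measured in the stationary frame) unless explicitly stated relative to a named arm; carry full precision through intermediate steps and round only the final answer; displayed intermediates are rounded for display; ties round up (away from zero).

+116.1678 rpm

4-mesh fixed-axis compound train (all bearings frame-fixed)
mesh 1 [19T→19T]: ω = 340.0000×19/19 = 340.0000 rpm, sense flips to −
mesh 2 [19T→59T]: ω = 340.0000×19/59 = 109.4915 rpm, sense flips to +
mesh 3 [87T→87T]: ω = 109.4915×87/87 = 109.4915 rpm, sense flips to −
mesh 4 [87T→82T]: ω = 109.4915×87/82 = 116.1678 rpm, sense flips to +
signed output speed = +116.1678 rpm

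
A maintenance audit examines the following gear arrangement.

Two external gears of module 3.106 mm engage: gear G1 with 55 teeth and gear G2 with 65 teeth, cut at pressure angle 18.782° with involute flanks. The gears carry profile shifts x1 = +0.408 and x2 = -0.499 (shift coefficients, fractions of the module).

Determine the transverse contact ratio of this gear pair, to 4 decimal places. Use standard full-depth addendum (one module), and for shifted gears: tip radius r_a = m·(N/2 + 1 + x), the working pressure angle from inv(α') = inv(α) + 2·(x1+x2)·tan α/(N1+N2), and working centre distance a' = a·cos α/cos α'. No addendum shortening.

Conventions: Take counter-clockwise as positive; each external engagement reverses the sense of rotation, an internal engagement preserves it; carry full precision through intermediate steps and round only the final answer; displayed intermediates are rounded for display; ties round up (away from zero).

1.8358

class = single-mesh tooth geometry [involute pair 55T × 65T, m = 3.106]
base radii: r_b1 = 80.866690, r_b2 = 95.569725
tip radii: r_a1 = 89.788248, r_a2 = 102.501106
inv(α') = inv(18.782°) + 2·(+0.408-0.499)·tan α/(55+65) = 0.01175371  ⇒  α' = 18.52265°
a' = a·cos α / cos α' = 186.3600·cos 18.782°/cos 18.52265° = 186.075465
action lengths: √(r_a1²−r_b1²) = 39.019327, √(r_a2²−r_b2²) = 37.052725
base pitch p_b = π·m·cos α = 9.238189
CR = (39.019327 + 37.052725 − 186.075465·sin 18.52265°)/9.238189 = 1.835825
contact ratio ≈ 1.8358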